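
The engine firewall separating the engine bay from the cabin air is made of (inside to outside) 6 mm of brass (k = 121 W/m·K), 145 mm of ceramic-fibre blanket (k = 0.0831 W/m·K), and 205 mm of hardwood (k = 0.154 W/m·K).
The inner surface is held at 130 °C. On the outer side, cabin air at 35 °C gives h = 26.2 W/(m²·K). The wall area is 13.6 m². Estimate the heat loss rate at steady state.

Model the wall as resistances in series:
R_brass = L/(kA) = 0.006/(121×13.6) = 3.646×10^-6 K/W
R_ceramic-fibre blanket = L/(kA) = 0.145/(0.0831×13.6) = 0.1283 K/W
R_hardwood = L/(kA) = 0.205/(0.154×13.6) = 0.09788 K/W
R_outer film = 1/(h_o·A) = 1/(26.2×13.6) = 0.002806 K/W
R_total = 0.229 K/W
Q = ΔT / R_total = 95 / 0.229

Q ≈ 415 W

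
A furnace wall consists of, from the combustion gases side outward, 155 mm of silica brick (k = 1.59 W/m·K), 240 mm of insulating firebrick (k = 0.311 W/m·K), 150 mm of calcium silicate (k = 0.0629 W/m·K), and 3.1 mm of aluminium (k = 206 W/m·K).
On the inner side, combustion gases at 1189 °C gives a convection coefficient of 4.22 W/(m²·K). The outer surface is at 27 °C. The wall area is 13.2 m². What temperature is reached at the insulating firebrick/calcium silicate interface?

T ≈ 821 °C

Model the wall as resistances in series:
R_inner film = 1/(h_i·A) = 1/(4.22×13.2) = 0.01795 K/W
R_silica brick = L/(kA) = 0.155/(1.59×13.2) = 0.007385 K/W
R_insulating firebrick = L/(kA) = 0.24/(0.311×13.2) = 0.05846 K/W
R_calcium silicate = L/(kA) = 0.15/(0.0629×13.2) = 0.1807 K/W
R_aluminium = L/(kA) = 0.0031/(206×13.2) = 1.14×10^-6 K/W
R_total = 0.2645 K/W;  Q = ΔT/R_total = 1162/0.2645 = 4394 W
T_interface = T_inner − Q·ΣR(inner→interface) = 1189 − 4390×0.0838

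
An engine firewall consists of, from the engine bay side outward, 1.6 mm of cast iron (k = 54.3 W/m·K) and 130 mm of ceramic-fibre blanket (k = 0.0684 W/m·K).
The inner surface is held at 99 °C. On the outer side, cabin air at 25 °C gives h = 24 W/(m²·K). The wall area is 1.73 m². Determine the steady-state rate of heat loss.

Series thermal resistances:
R_cast iron = L/(kA) = 0.0016/(54.3×1.73) = 1.703×10^-5 K/W
R_ceramic-fibre blanket = L/(kA) = 0.13/(0.0684×1.73) = 1.099 K/W
R_outer film = 1/(h_o·A) = 1/(24×1.73) = 0.02408 K/W
R_total = 1.123 K/W
Q = ΔT / R_total = 74 / 1.123

Q ≈ 65.9 W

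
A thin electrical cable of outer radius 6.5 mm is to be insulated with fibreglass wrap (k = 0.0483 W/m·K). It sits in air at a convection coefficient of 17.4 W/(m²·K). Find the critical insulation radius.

For a cylinder r_cr = k/h = 0.0483/17.4
r_cr = 2.78 mm; since the bare radius (6.5 mm) is above r_cr, any added insulation will reduce heat loss.

r_cr ≈ 2.78 mm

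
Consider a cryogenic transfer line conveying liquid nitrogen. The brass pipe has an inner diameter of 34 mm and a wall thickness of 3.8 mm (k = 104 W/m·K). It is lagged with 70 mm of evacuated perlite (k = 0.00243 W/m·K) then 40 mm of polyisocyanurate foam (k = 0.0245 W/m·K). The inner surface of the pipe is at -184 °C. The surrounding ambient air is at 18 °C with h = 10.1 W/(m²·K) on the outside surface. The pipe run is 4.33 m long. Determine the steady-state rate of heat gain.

Per-layer cylindrical resistances, series-summed:
R_brass pipe wall = ln(20.8/17)/(2π×104×4.33) = 7.13×10^-5 K/W
R_evacuated perlite = ln(90.8/20.8)/(2π×0.00243×4.33) = 22.29 K/W
R_polyisocyanurate foam = ln(130.8/90.8)/(2π×0.0245×4.33) = 0.5476 K/W
R_outer film = 1/(h_o·2πr_oL) = 1/(10.1×2π×0.1308×4.33) = 0.02782 K/W
R_total = 22.87 K/W
Q = ΔT/R_total = 202/22.87

Q ≈ 8.83 W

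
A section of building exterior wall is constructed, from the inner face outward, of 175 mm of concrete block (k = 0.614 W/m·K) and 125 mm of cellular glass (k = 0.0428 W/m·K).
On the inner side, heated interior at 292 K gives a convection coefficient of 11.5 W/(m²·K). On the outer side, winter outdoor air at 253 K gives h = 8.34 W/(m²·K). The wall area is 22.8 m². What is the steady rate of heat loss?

Series thermal resistances:
R_inner film = 1/(h_i·A) = 1/(11.5×22.8) = 0.003814 K/W
R_concrete block = L/(kA) = 0.175/(0.614×22.8) = 0.0125 K/W
R_cellular glass = L/(kA) = 0.125/(0.0428×22.8) = 0.1281 K/W
R_outer film = 1/(h_o·A) = 1/(8.34×22.8) = 0.005259 K/W
R_total = 0.1497 K/W
Q = ΔT / R_total = 39 / 0.1497

Q ≈ 261 W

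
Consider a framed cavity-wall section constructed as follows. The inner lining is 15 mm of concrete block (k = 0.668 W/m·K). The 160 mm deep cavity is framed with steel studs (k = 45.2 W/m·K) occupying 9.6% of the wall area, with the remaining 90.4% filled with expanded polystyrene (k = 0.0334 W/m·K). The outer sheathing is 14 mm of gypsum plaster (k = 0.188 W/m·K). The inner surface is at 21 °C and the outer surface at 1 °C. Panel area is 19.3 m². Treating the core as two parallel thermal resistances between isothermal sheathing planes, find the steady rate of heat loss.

Q ≈ 2890 W

Sheathing layers in series; stud and cavity paths in parallel between them.
R_inner = 0.015/(0.668×19.3) = 0.001163 K/W
R_stud  = 0.16/(45.2×0.096×19.3) = 0.001911 K/W
R_cav   = 0.16/(0.0334×0.904×19.3) = 0.2746 K/W
1/R_core = 1/R_stud + 1/R_cav → R_core = 0.001897 K/W
R_outer = 0.014/(0.188×19.3) = 0.003858 K/W
R_total = 0.006919 K/W
Q = ΔT/R_total = 20/0.006919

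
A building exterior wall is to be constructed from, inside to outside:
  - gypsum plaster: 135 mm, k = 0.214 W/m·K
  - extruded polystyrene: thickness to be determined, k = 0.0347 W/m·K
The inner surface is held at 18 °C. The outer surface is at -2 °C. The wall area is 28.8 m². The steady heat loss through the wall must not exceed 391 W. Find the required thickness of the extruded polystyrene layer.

Series thermal resistances:
R_gypsum plaster = L/(kA) = 0.135/(0.214×28.8) = 0.0219 K/W
Sum of the known resistances R_other = 0.0219 K/W
Required total resistance R_tot = ΔT/Q_allow = 20/391 = 0.05115 K/W
R_extruded polystyrene = R_tot − R_other = 0.02925 K/W
L = R·k·A = 0.02925×0.0347×28.8

L ≈ 29.2 mm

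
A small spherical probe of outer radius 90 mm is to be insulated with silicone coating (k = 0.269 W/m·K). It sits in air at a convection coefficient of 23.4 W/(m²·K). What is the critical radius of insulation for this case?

r_cr ≈ 23 mm

For a sphere r_cr = 2k/h = 2×0.269/23.4
r_cr = 23 mm; since the bare radius (90 mm) is above r_cr, any added insulation will reduce heat loss.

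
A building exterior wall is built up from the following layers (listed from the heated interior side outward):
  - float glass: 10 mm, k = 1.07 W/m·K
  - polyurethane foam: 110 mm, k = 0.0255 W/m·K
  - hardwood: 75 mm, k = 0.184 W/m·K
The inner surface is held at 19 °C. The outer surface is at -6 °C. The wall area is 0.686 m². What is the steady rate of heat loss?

Series thermal resistances:
R_float glass = L/(kA) = 0.01/(1.07×0.686) = 0.01362 K/W
R_polyurethane foam = L/(kA) = 0.11/(0.0255×0.686) = 6.288 K/W
R_hardwood = L/(kA) = 0.075/(0.184×0.686) = 0.5942 K/W
R_total = 6.896 K/W
Q = ΔT / R_total = 25 / 6.896

Q ≈ 3.63 W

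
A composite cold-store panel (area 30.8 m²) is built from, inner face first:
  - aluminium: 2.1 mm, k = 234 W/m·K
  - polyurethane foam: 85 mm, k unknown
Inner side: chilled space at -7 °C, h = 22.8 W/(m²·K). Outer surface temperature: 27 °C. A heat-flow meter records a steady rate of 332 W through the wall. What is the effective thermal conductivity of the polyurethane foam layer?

k ≈ 0.0273 W/(m·K)

Using the resistance-network approach (series):
R_inner film = 1/(h_i·A) = 1/(22.8×30.8) = 0.001424 K/W
R_aluminium = L/(kA) = 0.0021/(234×30.8) = 2.914×10^-7 K/W
Sum of known resistances R_other = 0.001424 K/W
Total R = ΔT/Q = 34/332 = 0.1024 K/W
R_polyurethane foam = R_total − R_other = 0.101 K/W
k = L/(R·A) = 0.085/(0.101×30.8)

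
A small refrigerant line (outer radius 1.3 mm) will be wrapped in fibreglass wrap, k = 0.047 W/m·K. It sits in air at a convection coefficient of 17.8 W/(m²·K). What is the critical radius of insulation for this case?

r_cr ≈ 2.64 mm

For a cylinder r_cr = k/h = 0.047/17.8
r_cr = 2.64 mm; since the bare radius (1.3 mm) is below r_cr, adding a thin layer of insulation will *increase* heat loss.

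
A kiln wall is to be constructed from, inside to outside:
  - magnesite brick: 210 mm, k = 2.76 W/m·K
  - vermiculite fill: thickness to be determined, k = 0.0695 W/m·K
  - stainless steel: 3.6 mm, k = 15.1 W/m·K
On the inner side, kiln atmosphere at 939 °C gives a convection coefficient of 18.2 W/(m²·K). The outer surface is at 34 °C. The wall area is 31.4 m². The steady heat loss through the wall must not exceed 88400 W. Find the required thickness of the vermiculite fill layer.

L ≈ 13.2 mm

Treating each layer as a thermal resistance in series:
R_inner film = 1/(h_i·A) = 1/(18.2×31.4) = 0.00175 K/W
R_magnesite brick = L/(kA) = 0.21/(2.76×31.4) = 0.002423 K/W
R_stainless steel = L/(kA) = 0.0036/(15.1×31.4) = 7.593×10^-6 K/W
Sum of the known resistances R_other = 0.004181 K/W
Required total resistance R_tot = ΔT/Q_allow = 905/88400 = 0.01024 K/W
R_vermiculite fill = R_tot − R_other = 0.006057 K/W
L = R·k·A = 0.006057×0.0695×31.4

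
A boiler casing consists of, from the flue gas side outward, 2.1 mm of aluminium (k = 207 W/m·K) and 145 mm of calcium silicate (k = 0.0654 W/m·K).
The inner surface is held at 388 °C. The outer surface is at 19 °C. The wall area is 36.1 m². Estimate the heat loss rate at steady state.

Q ≈ 6010 W

Treating each layer as a thermal resistance in series:
R_aluminium = L/(kA) = 0.0021/(207×36.1) = 2.81×10^-7 K/W
R_calcium silicate = L/(kA) = 0.145/(0.0654×36.1) = 0.06142 K/W
R_total = 0.06142 K/W
Q = ΔT / R_total = 369 / 0.06142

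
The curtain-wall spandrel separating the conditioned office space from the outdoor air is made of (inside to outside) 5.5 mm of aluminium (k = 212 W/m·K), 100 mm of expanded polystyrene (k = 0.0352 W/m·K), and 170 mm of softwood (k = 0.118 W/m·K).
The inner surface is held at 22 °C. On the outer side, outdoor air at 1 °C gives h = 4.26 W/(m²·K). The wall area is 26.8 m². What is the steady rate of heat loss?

Thermal resistances in series:
R_aluminium = L/(kA) = 0.0055/(212×26.8) = 9.68×10^-7 K/W
R_expanded polystyrene = L/(kA) = 0.1/(0.0352×26.8) = 0.106 K/W
R_softwood = L/(kA) = 0.17/(0.118×26.8) = 0.05376 K/W
R_outer film = 1/(h_o·A) = 1/(4.26×26.8) = 0.008759 K/W
R_total = 0.1685 K/W
Q = ΔT / R_total = 21 / 0.1685

Q ≈ 125 W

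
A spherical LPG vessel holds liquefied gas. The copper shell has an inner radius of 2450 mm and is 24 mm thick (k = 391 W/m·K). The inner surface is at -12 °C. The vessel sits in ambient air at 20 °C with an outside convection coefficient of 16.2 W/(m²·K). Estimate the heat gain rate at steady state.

Radial (spherical) resistances in series:
R_copper shell = (1/2.45 − 1/2.474)/(4π×391) = 8.059×10^-7 K/W
R_outer film = 1/(h·4πr_o²) = 1/(16.2×4π×2.474²) = 8.026×10^-4 K/W
R_total = 8.034×10^-4 K/W
Q = ΔT/R_total = 32/8.034×10^-4

Q ≈ 39800 W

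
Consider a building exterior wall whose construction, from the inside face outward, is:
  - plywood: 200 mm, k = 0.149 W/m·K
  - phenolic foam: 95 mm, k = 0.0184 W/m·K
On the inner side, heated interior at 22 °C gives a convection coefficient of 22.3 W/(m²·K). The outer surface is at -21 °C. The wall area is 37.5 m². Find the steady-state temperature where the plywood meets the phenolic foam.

Treating each layer as a thermal resistance in series:
R_inner film = 1/(h_i·A) = 1/(22.3×37.5) = 0.001196 K/W
R_plywood = L/(kA) = 0.2/(0.149×37.5) = 0.03579 K/W
R_phenolic foam = L/(kA) = 0.095/(0.0184×37.5) = 0.1377 K/W
R_total = 0.1747 K/W;  Q = ΔT/R_total = 43/0.1747 = 246.2 W
T_interface = T_inner − Q·ΣR(inner→interface) = 22 − 246×0.03699

T ≈ 12.9 °C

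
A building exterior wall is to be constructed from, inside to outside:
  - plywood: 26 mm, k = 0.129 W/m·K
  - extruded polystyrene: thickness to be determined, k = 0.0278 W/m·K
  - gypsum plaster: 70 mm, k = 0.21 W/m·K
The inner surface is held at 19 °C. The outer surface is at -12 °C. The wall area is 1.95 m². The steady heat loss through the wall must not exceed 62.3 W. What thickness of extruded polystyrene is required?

L ≈ 12.1 mm

Treating each layer as a thermal resistance in series:
R_plywood = L/(kA) = 0.026/(0.129×1.95) = 0.1034 K/W
R_gypsum plaster = L/(kA) = 0.07/(0.21×1.95) = 0.1709 K/W
Sum of the known resistances R_other = 0.2743 K/W
Required total resistance R_tot = ΔT/Q_allow = 31/62.3 = 0.4976 K/W
R_extruded polystyrene = R_tot − R_other = 0.2233 K/W
L = R·k·A = 0.2233×0.0278×1.95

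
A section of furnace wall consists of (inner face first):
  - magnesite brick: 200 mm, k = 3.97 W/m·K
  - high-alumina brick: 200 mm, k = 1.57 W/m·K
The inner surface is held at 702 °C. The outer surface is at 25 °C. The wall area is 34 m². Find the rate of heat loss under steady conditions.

Model the wall as resistances in series:
R_magnesite brick = L/(kA) = 0.2/(3.97×34) = 0.001482 K/W
R_high-alumina brick = L/(kA) = 0.2/(1.57×34) = 0.003747 K/W
R_total = 0.005228 K/W
Q = ΔT / R_total = 677 / 0.005228

Q ≈ 129000 W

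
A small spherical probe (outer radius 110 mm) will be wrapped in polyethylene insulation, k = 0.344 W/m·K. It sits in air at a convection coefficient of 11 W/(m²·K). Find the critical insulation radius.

r_cr ≈ 62.5 mm

For a sphere r_cr = 2k/h = 2×0.344/11
r_cr = 62.5 mm; since the bare radius (110 mm) is above r_cr, any added insulation will reduce heat loss.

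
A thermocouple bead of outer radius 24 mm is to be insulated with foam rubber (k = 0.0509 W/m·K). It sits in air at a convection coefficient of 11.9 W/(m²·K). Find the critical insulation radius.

r_cr ≈ 8.55 mm

For a sphere r_cr = 2k/h = 2×0.0509/11.9
r_cr = 8.55 mm; since the bare radius (24 mm) is above r_cr, any added insulation will reduce heat loss.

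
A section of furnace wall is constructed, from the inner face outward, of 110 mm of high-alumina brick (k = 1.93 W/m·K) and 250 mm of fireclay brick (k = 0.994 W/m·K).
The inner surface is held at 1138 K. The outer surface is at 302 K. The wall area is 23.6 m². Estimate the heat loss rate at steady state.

Q ≈ 64000 W

Treating each layer as a thermal resistance in series:
R_high-alumina brick = L/(kA) = 0.11/(1.93×23.6) = 0.002415 K/W
R_fireclay brick = L/(kA) = 0.25/(0.994×23.6) = 0.01066 K/W
R_total = 0.01307 K/W
Q = ΔT / R_total = 836 / 0.01307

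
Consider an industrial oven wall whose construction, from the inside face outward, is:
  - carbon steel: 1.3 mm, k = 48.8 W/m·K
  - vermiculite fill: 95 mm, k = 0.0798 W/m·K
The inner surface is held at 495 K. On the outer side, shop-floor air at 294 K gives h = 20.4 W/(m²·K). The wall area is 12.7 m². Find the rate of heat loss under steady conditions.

Model the wall as resistances in series:
R_carbon steel = L/(kA) = 0.0013/(48.8×12.7) = 2.098×10^-6 K/W
R_vermiculite fill = L/(kA) = 0.095/(0.0798×12.7) = 0.09374 K/W
R_outer film = 1/(h_o·A) = 1/(20.4×12.7) = 0.00386 K/W
R_total = 0.0976 K/W
Q = ΔT / R_total = 201 / 0.0976

Q ≈ 2060 W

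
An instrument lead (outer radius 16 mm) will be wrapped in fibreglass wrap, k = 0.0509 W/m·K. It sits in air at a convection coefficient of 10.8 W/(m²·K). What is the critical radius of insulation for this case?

For a cylinder r_cr = k/h = 0.0509/10.8
r_cr = 4.71 mm; since the bare radius (16 mm) is above r_cr, any added insulation will reduce heat loss.

r_cr ≈ 4.71 mm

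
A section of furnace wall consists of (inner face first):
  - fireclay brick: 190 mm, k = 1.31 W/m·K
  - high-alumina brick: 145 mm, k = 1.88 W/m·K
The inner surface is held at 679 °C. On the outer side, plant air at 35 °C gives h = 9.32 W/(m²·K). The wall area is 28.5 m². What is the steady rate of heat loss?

Q ≈ 55700 W

Series thermal resistances:
R_fireclay brick = L/(kA) = 0.19/(1.31×28.5) = 0.005089 K/W
R_high-alumina brick = L/(kA) = 0.145/(1.88×28.5) = 0.002706 K/W
R_outer film = 1/(h_o·A) = 1/(9.32×28.5) = 0.003765 K/W
R_total = 0.01156 K/W
Q = ΔT / R_total = 644 / 0.01156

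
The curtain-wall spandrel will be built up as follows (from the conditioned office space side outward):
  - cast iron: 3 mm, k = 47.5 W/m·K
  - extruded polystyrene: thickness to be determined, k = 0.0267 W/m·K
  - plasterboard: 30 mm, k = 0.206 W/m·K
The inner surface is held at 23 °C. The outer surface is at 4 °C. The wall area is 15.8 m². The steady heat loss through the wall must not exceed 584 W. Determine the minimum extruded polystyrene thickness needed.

L ≈ 9.83 mm

Treating each layer as a thermal resistance in series:
R_cast iron = L/(kA) = 0.003/(47.5×15.8) = 3.997×10^-6 K/W
R_plasterboard = L/(kA) = 0.03/(0.206×15.8) = 0.009217 K/W
Sum of the known resistances R_other = 0.009221 K/W
Required total resistance R_tot = ΔT/Q_allow = 19/584 = 0.03253 K/W
R_extruded polystyrene = R_tot − R_other = 0.02331 K/W
L = R·k·A = 0.02331×0.0267×15.8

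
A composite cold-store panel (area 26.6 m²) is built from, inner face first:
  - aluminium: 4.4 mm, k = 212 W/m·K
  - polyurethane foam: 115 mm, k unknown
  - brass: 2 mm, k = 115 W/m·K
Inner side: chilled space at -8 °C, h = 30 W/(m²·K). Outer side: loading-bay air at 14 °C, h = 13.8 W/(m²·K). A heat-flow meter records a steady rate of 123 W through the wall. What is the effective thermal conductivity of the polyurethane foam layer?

Model the wall as resistances in series:
R_inner film = 1/(h_i·A) = 1/(30×26.6) = 0.001253 K/W
R_aluminium = L/(kA) = 0.0044/(212×26.6) = 7.803×10^-7 K/W
R_brass = L/(kA) = 0.002/(115×26.6) = 6.538×10^-7 K/W
R_outer film = 1/(h_o·A) = 1/(13.8×26.6) = 0.002724 K/W
Sum of known resistances R_other = 0.003979 K/W
Total R = ΔT/Q = 22/123 = 0.1789 K/W
R_polyurethane foam = R_total − R_other = 0.1749 K/W
k = L/(R·A) = 0.115/(0.1749×26.6)

k ≈ 0.0247 W/(m·K)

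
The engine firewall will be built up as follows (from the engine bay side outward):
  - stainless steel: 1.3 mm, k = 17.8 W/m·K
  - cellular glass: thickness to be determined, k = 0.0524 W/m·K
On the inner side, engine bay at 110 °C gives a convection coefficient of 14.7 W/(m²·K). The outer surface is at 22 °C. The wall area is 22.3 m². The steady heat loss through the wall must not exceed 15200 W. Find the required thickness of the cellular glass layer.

L ≈ 3.2 mm

Treating each layer as a thermal resistance in series:
R_inner film = 1/(h_i·A) = 1/(14.7×22.3) = 0.003051 K/W
R_stainless steel = L/(kA) = 0.0013/(17.8×22.3) = 3.275×10^-6 K/W
Sum of the known resistances R_other = 0.003054 K/W
Required total resistance R_tot = ΔT/Q_allow = 88/15200 = 0.005789 K/W
R_cellular glass = R_tot − R_other = 0.002736 K/W
L = R·k·A = 0.002736×0.0524×22.3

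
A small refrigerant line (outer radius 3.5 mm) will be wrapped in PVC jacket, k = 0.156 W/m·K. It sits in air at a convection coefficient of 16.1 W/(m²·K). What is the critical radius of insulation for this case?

r_cr ≈ 9.69 mm

For a cylinder r_cr = k/h = 0.156/16.1
r_cr = 9.69 mm; since the bare radius (3.5 mm) is below r_cr, adding a thin layer of insulation will *increase* heat loss.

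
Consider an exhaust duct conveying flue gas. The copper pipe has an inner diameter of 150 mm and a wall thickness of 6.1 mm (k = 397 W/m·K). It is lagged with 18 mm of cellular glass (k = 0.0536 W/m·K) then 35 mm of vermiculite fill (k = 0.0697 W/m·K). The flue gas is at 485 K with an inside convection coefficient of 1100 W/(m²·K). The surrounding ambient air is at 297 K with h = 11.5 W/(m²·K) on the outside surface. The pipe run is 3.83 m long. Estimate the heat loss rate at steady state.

Q ≈ 518 W

For a radial system each layer contributes R = ln(r_out/r_in)/(2πkL); films add R = 1/(hA).
R_inner film = 1/(h_i·2πr₁L) = 1/(1100×2π×0.075×3.83) = 5.037×10^-4 K/W
R_copper pipe wall = ln(81.1/75)/(2π×397×3.83) = 8.185×10^-6 K/W
R_cellular glass = ln(99.1/81.1)/(2π×0.0536×3.83) = 0.1554 K/W
R_vermiculite fill = ln(134.1/99.1)/(2π×0.0697×3.83) = 0.1803 K/W
R_outer film = 1/(h_o·2πr_oL) = 1/(11.5×2π×0.1341×3.83) = 0.02695 K/W
R_total = 0.3632 K/W
Q = ΔT/R_total = 188/0.3632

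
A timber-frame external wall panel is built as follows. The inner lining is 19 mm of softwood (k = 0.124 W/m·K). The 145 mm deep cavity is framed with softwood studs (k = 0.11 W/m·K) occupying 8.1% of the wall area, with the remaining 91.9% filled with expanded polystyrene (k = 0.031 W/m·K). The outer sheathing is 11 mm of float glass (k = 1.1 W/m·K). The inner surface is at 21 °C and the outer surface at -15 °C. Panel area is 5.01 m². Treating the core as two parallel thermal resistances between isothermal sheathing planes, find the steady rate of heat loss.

Sheathing layers in series; stud and cavity paths in parallel between them.
R_inner = 0.019/(0.124×5.01) = 0.03058 K/W
R_stud  = 0.145/(0.11×0.081×5.01) = 3.248 K/W
R_cav   = 0.145/(0.031×0.919×5.01) = 1.016 K/W
1/R_core = 1/R_stud + 1/R_cav → R_core = 0.7739 K/W
R_outer = 0.011/(1.1×5.01) = 0.001996 K/W
R_total = 0.8065 K/W
Q = ΔT/R_total = 36/0.8065

Q ≈ 44.6 W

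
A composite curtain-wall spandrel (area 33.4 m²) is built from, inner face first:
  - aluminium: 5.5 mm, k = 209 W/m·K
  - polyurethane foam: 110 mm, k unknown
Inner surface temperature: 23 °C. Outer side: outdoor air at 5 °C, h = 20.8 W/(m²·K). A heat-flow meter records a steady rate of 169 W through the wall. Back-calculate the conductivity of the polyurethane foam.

Treating each layer as a thermal resistance in series:
R_aluminium = L/(kA) = 0.0055/(209×33.4) = 7.879×10^-7 K/W
R_outer film = 1/(h_o·A) = 1/(20.8×33.4) = 0.001439 K/W
Sum of known resistances R_other = 0.00144 K/W
Total R = ΔT/Q = 18/169 = 0.1065 K/W
R_polyurethane foam = R_total − R_other = 0.1051 K/W
k = L/(R·A) = 0.11/(0.1051×33.4)

k ≈ 0.0313 W/(m·K)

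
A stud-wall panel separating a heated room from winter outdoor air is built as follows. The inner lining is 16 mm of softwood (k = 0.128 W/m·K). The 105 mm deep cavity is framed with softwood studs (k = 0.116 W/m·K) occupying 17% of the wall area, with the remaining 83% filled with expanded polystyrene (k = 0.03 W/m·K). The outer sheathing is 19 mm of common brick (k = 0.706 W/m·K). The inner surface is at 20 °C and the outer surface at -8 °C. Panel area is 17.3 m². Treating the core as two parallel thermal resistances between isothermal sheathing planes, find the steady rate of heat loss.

Q ≈ 193 W

Sheathing layers in series; stud and cavity paths in parallel between them.
R_inner = 0.016/(0.128×17.3) = 0.007225 K/W
R_stud  = 0.105/(0.116×0.17×17.3) = 0.3078 K/W
R_cav   = 0.105/(0.03×0.83×17.3) = 0.2437 K/W
1/R_core = 1/R_stud + 1/R_cav → R_core = 0.136 K/W
R_outer = 0.019/(0.706×17.3) = 0.001556 K/W
R_total = 0.1448 K/W
Q = ΔT/R_total = 28/0.1448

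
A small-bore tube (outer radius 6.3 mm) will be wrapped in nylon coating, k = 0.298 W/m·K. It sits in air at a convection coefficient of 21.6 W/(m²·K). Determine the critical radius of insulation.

r_cr ≈ 13.8 mm

For a cylinder r_cr = k/h = 0.298/21.6
r_cr = 13.8 mm; since the bare radius (6.3 mm) is below r_cr, adding a thin layer of insulation will *increase* heat loss.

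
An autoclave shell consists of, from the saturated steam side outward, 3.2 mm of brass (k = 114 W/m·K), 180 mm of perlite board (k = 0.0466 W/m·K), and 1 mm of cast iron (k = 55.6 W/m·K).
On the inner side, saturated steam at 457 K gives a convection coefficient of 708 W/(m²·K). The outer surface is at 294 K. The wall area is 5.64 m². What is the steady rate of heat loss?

Q ≈ 238 W

Series thermal resistances:
R_inner film = 1/(h_i·A) = 1/(708×5.64) = 2.504×10^-4 K/W
R_brass = L/(kA) = 0.0032/(114×5.64) = 4.977×10^-6 K/W
R_perlite board = L/(kA) = 0.18/(0.0466×5.64) = 0.6849 K/W
R_cast iron = L/(kA) = 0.001/(55.6×5.64) = 3.189×10^-6 K/W
R_total = 0.6851 K/W
Q = ΔT / R_total = 163 / 0.6851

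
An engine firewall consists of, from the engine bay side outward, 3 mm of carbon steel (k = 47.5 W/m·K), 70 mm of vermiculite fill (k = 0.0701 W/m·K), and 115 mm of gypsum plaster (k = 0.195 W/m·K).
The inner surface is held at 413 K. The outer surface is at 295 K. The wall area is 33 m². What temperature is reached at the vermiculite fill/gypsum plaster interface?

Thermal resistances in series:
R_carbon steel = L/(kA) = 0.003/(47.5×33) = 1.914×10^-6 K/W
R_vermiculite fill = L/(kA) = 0.07/(0.0701×33) = 0.03026 K/W
R_gypsum plaster = L/(kA) = 0.115/(0.195×33) = 0.01787 K/W
R_total = 0.04813 K/W;  Q = ΔT/R_total = 118/0.04813 = 2452 W
T_interface = T_inner − Q·ΣR(inner→interface) = 413 − 2450×0.03026

T ≈ 339 K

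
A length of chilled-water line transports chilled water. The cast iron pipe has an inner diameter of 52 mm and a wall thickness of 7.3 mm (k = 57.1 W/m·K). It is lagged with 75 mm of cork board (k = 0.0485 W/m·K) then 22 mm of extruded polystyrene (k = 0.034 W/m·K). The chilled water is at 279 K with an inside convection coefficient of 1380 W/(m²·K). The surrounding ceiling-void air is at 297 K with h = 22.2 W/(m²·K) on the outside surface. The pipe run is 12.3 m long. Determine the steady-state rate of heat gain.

Q ≈ 46.2 W

Treating each annulus and film as a series resistance:
R_inner film = 1/(h_i·2πr₁L) = 1/(1380×2π×0.026×12.3) = 3.606×10^-4 K/W
R_cast iron pipe wall = ln(33.3/26)/(2π×57.1×12.3) = 5.608×10^-5 K/W
R_cork board = ln(108.3/33.3)/(2π×0.0485×12.3) = 0.3146 K/W
R_extruded polystyrene = ln(130.3/108.3)/(2π×0.034×12.3) = 0.07038 K/W
R_outer film = 1/(h_o·2πr_oL) = 1/(22.2×2π×0.1303×12.3) = 0.004473 K/W
R_total = 0.3899 K/W
Q = ΔT/R_total = 18/0.3899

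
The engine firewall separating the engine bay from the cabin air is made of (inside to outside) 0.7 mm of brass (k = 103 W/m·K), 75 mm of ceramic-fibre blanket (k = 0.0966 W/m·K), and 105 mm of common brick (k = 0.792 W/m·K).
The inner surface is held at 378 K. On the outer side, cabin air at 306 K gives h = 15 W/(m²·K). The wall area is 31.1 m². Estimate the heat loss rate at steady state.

Using the resistance-network approach (series):
R_brass = L/(kA) = 0.0007/(103×31.1) = 2.185×10^-7 K/W
R_ceramic-fibre blanket = L/(kA) = 0.075/(0.0966×31.1) = 0.02496 K/W
R_common brick = L/(kA) = 0.105/(0.792×31.1) = 0.004263 K/W
R_outer film = 1/(h_o·A) = 1/(15×31.1) = 0.002144 K/W
R_total = 0.03137 K/W
Q = ΔT / R_total = 72 / 0.03137

Q ≈ 2300 W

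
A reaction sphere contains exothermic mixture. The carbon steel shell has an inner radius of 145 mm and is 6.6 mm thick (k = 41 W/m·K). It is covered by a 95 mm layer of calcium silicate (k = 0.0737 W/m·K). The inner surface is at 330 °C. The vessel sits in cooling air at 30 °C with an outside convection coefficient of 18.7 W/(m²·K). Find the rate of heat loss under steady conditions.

Spherical conduction: R = (1/r_in − 1/r_out)/(4πk) per layer; series-sum.
R_carbon steel shell = (1/0.145 − 1/0.1516)/(4π×41) = 5.828×10^-4 K/W
R_calcium silicate = (1/0.1516 − 1/0.2466)/(4π×0.0737) = 2.744 K/W
R_outer film = 1/(h·4πr_o²) = 1/(18.7×4π×0.2466²) = 0.06998 K/W
R_total = 2.814 K/W
Q = ΔT/R_total = 300/2.814

Q ≈ 107 W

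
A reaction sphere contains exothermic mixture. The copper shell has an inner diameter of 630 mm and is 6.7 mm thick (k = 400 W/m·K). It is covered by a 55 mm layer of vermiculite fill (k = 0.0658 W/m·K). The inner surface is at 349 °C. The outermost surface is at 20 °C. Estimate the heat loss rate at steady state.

Radial (spherical) resistances in series:
R_copper shell = (1/0.315 − 1/0.3217)/(4π×400) = 1.315×10^-5 K/W
R_vermiculite fill = (1/0.3217 − 1/0.3767)/(4π×0.0658) = 0.5489 K/W
R_total = 0.5489 K/W
Q = ΔT/R_total = 329/0.5489

Q ≈ 599 W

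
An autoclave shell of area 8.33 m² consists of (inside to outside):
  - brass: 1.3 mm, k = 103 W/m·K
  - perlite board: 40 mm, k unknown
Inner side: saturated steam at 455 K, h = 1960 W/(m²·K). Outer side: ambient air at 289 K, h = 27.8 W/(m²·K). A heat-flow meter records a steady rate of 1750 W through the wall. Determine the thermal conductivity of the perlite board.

Series thermal resistances:
R_inner film = 1/(h_i·A) = 1/(1960×8.33) = 6.125×10^-5 K/W
R_brass = L/(kA) = 0.0013/(103×8.33) = 1.515×10^-6 K/W
R_outer film = 1/(h_o·A) = 1/(27.8×8.33) = 0.004318 K/W
Sum of known resistances R_other = 0.004381 K/W
Total R = ΔT/Q = 166/1750 = 0.09486 K/W
R_perlite board = R_total − R_other = 0.09048 K/W
k = L/(R·A) = 0.04/(0.09048×8.33)

k ≈ 0.0531 W/(m·K)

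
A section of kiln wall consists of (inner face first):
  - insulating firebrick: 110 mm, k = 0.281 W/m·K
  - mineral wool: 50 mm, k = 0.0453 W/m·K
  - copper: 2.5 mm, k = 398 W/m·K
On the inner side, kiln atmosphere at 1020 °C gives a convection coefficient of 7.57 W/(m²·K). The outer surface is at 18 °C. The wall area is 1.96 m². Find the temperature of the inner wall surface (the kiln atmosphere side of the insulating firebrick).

T ≈ 939 °C

Thermal resistances in series:
R_inner film = 1/(h_i·A) = 1/(7.57×1.96) = 0.0674 K/W
R_insulating firebrick = L/(kA) = 0.11/(0.281×1.96) = 0.1997 K/W
R_mineral wool = L/(kA) = 0.05/(0.0453×1.96) = 0.5631 K/W
R_copper = L/(kA) = 0.0025/(398×1.96) = 3.205×10^-6 K/W
R_total = 0.8303 K/W;  Q = ΔT/R_total = 1002/0.8303 = 1207 W
T_interface = T_inner − Q·ΣR(inner→interface) = 1020 − 1210×0.0674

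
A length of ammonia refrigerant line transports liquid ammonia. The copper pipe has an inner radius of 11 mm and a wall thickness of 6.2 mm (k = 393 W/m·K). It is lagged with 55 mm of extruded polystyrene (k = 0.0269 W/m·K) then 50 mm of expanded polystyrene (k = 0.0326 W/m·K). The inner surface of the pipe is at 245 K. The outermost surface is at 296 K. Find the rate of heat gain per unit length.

q′ ≈ 4.61 W/m

Radial resistances (cylindrical: R_cond = ln(r_o/r_i)/(2πkL), R_conv = 1/(h·2πrL)):
R_copper pipe wall = ln(17.2/11)/(2π×393×1) = 1.81×10^-4 K/W
R_extruded polystyrene = ln(72.2/17.2)/(2π×0.0269×1) = 8.487 K/W
R_expanded polystyrene = ln(122.2/72.2)/(2π×0.0326×1) = 2.569 K/W
R_total = 11.06 K/W
Q = ΔT/R_total = 51/11.06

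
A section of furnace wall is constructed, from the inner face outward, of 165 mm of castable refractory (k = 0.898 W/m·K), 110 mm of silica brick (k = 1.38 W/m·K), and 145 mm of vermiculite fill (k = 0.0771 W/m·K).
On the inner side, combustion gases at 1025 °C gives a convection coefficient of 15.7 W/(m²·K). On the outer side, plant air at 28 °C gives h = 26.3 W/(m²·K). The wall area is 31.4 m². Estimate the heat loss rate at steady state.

Series thermal resistances:
R_inner film = 1/(h_i·A) = 1/(15.7×31.4) = 0.002028 K/W
R_castable refractory = L/(kA) = 0.165/(0.898×31.4) = 0.005852 K/W
R_silica brick = L/(kA) = 0.11/(1.38×31.4) = 0.002539 K/W
R_vermiculite fill = L/(kA) = 0.145/(0.0771×31.4) = 0.05989 K/W
R_outer film = 1/(h_o·A) = 1/(26.3×31.4) = 0.001211 K/W
R_total = 0.07152 K/W
Q = ΔT / R_total = 997 / 0.07152

Q ≈ 13900 W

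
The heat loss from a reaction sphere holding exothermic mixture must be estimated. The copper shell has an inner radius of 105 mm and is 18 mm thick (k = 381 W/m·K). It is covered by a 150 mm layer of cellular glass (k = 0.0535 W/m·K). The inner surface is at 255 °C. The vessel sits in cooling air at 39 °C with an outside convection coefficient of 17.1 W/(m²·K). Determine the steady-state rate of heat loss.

Radial (spherical) resistances in series:
R_copper shell = (1/0.105 − 1/0.123)/(4π×381) = 2.911×10^-4 K/W
R_cellular glass = (1/0.123 − 1/0.273)/(4π×0.0535) = 6.644 K/W
R_outer film = 1/(h·4πr_o²) = 1/(17.1×4π×0.273²) = 0.06244 K/W
R_total = 6.707 K/W
Q = ΔT/R_total = 216/6.707

Q ≈ 32.2 W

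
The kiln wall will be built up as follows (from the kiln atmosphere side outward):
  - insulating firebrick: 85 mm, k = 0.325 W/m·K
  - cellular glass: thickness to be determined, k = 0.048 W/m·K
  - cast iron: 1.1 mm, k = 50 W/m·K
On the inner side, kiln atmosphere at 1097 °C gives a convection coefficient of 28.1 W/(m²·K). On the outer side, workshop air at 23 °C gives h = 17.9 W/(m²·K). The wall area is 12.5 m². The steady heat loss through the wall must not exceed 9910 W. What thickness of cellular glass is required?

L ≈ 48.1 mm

Model the wall as resistances in series:
R_inner film = 1/(h_i·A) = 1/(28.1×12.5) = 0.002847 K/W
R_insulating firebrick = L/(kA) = 0.085/(0.325×12.5) = 0.02092 K/W
R_cast iron = L/(kA) = 0.0011/(50×12.5) = 1.76×10^-6 K/W
R_outer film = 1/(h_o·A) = 1/(17.9×12.5) = 0.004469 K/W
Sum of the known resistances R_other = 0.02824 K/W
Required total resistance R_tot = ΔT/Q_allow = 1074/9910 = 0.1084 K/W
R_cellular glass = R_tot − R_other = 0.08013 K/W
L = R·k·A = 0.08013×0.048×12.5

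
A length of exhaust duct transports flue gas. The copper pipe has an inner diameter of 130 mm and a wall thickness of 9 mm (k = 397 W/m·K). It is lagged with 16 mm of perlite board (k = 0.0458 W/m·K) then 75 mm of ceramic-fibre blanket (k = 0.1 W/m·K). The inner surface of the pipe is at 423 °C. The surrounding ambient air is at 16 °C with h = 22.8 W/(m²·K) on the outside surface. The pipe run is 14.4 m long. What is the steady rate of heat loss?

Q ≈ 3470 W

For a radial system each layer contributes R = ln(r_out/r_in)/(2πkL); films add R = 1/(hA).
R_copper pipe wall = ln(74/65)/(2π×397×14.4) = 3.61×10^-6 K/W
R_perlite board = ln(90/74)/(2π×0.0458×14.4) = 0.04724 K/W
R_ceramic-fibre blanket = ln(165/90)/(2π×0.1×14.4) = 0.06699 K/W
R_outer film = 1/(h_o·2πr_oL) = 1/(22.8×2π×0.165×14.4) = 0.002938 K/W
R_total = 0.1172 K/W
Q = ΔT/R_total = 407/0.1172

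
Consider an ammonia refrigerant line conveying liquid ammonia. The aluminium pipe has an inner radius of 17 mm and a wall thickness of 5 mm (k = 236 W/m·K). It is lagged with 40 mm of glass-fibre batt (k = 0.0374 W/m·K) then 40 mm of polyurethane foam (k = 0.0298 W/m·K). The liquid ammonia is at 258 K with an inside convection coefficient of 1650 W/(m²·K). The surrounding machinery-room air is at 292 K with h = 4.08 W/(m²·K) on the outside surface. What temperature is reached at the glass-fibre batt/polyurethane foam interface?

Cylindrical conduction, so R = ln(r₂/r₁)/(2πkL) per layer, in series:
R_inner film = 1/(h_i·2πr₁L) = 1/(1650×2π×0.017×1) = 0.005674 K/W
R_aluminium pipe wall = ln(22/17)/(2π×236×1) = 1.739×10^-4 K/W
R_glass-fibre batt = ln(62/22)/(2π×0.0374×1) = 4.409 K/W
R_polyurethane foam = ln(102/62)/(2π×0.0298×1) = 2.659 K/W
R_outer film = 1/(h_o·2πr_oL) = 1/(4.08×2π×0.102×1) = 0.3824 K/W
R_total = 7.456 K/W
Q = ΔT/R_total = 34/7.456
Q = 4.56 W/m
T_interface = T_inner + Q·ΣR(inner→interface) = 258 + 4.56×4.415

T ≈ 278 K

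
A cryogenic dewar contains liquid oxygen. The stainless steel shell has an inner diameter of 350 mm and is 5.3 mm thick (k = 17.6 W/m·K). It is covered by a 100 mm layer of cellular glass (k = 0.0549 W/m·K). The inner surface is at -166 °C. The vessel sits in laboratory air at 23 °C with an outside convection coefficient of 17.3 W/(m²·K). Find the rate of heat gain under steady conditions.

Q ≈ 64.6 W

Spherical conduction: R = (1/r_in − 1/r_out)/(4πk) per layer; series-sum.
R_stainless steel shell = (1/0.175 − 1/0.1803)/(4π×17.6) = 7.595×10^-4 K/W
R_cellular glass = (1/0.1803 − 1/0.2803)/(4π×0.0549) = 2.868 K/W
R_outer film = 1/(h·4πr_o²) = 1/(17.3×4π×0.2803²) = 0.05855 K/W
R_total = 2.927 K/W
Q = ΔT/R_total = 189/2.927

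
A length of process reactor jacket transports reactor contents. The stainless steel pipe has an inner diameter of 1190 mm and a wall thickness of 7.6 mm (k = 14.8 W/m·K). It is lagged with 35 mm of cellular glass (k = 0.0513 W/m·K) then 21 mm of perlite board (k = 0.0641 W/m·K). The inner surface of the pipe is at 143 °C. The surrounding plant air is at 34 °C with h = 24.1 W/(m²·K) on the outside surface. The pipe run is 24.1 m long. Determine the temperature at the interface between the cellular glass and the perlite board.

T ≈ 71.1 °C

Cylindrical conduction, so R = ln(r₂/r₁)/(2πkL) per layer, in series:
R_stainless steel pipe wall = ln(602.6/595)/(2π×14.8×24.1) = 5.663×10^-6 K/W
R_cellular glass = ln(637.6/602.6)/(2π×0.0513×24.1) = 0.007268 K/W
R_perlite board = ln(658.6/637.6)/(2π×0.0641×24.1) = 0.003339 K/W
R_outer film = 1/(h_o·2πr_oL) = 1/(24.1×2π×0.6586×24.1) = 4.161×10^-4 K/W
R_total = 0.01103 K/W
Q = ΔT/R_total = 109/0.01103
Q = 9880 W
T_interface = T_inner − Q·ΣR(inner→interface) = 143 − 9880×0.007274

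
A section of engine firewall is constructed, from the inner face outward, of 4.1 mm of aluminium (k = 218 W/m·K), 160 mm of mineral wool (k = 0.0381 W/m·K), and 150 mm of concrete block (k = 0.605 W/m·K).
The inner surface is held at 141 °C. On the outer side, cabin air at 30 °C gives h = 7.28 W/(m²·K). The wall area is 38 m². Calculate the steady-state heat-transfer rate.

Q ≈ 920 W

Series thermal resistances:
R_aluminium = L/(kA) = 0.0041/(218×38) = 4.949×10^-7 K/W
R_mineral wool = L/(kA) = 0.16/(0.0381×38) = 0.1105 K/W
R_concrete block = L/(kA) = 0.15/(0.605×38) = 0.006525 K/W
R_outer film = 1/(h_o·A) = 1/(7.28×38) = 0.003615 K/W
R_total = 0.1207 K/W
Q = ΔT / R_total = 111 / 0.1207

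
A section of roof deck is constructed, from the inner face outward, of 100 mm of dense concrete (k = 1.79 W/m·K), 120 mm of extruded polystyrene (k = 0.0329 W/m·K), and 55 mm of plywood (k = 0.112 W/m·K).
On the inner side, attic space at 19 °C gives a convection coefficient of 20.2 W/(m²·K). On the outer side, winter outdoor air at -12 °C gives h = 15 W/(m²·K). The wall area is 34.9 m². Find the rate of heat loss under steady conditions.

Q ≈ 251 W

Series thermal resistances:
R_inner film = 1/(h_i·A) = 1/(20.2×34.9) = 0.001418 K/W
R_dense concrete = L/(kA) = 0.1/(1.79×34.9) = 0.001601 K/W
R_extruded polystyrene = L/(kA) = 0.12/(0.0329×34.9) = 0.1045 K/W
R_plywood = L/(kA) = 0.055/(0.112×34.9) = 0.01407 K/W
R_outer film = 1/(h_o·A) = 1/(15×34.9) = 0.00191 K/W
R_total = 0.1235 K/W
Q = ΔT / R_total = 31 / 0.1235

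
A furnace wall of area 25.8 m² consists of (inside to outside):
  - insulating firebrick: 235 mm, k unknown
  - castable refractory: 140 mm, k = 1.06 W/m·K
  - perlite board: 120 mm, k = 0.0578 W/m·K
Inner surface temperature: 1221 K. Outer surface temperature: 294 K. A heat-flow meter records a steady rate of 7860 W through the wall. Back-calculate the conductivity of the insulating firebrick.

Model the wall as resistances in series:
R_castable refractory = L/(kA) = 0.14/(1.06×25.8) = 0.005119 K/W
R_perlite board = L/(kA) = 0.12/(0.0578×25.8) = 0.08047 K/W
Sum of known resistances R_other = 0.08559 K/W
Total R = ΔT/Q = 927/7860 = 0.1179 K/W
R_insulating firebrick = R_total − R_other = 0.03235 K/W
k = L/(R·A) = 0.235/(0.03235×25.8)

k ≈ 0.282 W/(m·K)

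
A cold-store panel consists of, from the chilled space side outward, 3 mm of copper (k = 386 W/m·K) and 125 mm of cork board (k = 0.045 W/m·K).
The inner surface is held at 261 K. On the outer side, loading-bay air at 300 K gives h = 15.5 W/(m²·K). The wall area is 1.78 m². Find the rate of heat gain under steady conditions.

Thermal resistances in series:
R_copper = L/(kA) = 0.003/(386×1.78) = 4.366×10^-6 K/W
R_cork board = L/(kA) = 0.125/(0.045×1.78) = 1.561 K/W
R_outer film = 1/(h_o·A) = 1/(15.5×1.78) = 0.03625 K/W
R_total = 1.597 K/W
Q = ΔT / R_total = 39 / 1.597

Q ≈ 24.4 W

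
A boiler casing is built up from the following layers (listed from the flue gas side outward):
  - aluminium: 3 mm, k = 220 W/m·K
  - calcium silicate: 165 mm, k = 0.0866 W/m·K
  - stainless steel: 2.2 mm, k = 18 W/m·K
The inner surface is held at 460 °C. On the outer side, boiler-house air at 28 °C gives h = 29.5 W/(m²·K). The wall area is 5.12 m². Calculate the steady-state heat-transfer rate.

Thermal resistances in series:
R_aluminium = L/(kA) = 0.003/(220×5.12) = 2.663×10^-6 K/W
R_calcium silicate = L/(kA) = 0.165/(0.0866×5.12) = 0.3721 K/W
R_stainless steel = L/(kA) = 0.0022/(18×5.12) = 2.387×10^-5 K/W
R_outer film = 1/(h_o·A) = 1/(29.5×5.12) = 0.006621 K/W
R_total = 0.3788 K/W
Q = ΔT / R_total = 432 / 0.3788

Q ≈ 1140 W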